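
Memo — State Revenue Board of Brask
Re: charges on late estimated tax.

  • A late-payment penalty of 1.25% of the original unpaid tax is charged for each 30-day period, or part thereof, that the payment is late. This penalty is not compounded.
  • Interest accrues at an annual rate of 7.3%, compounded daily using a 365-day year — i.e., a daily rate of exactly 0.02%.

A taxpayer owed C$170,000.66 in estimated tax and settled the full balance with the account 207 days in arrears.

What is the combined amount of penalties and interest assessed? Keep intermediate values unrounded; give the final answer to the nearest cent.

Penalty periods: ⌈207/30⌉ = 7; penalty = 7 × 1.25% × C$170,000.66 = C$14,875.06…
Interest: C$170,000.66 × ((1 + 0.0002)^207 − 1) = C$170,000.66 × 0.04226462… = C$7,185.0125…
Penalties + interest = C$14,875.0578… + C$7,185.0125… = C$22,060.07

C$22,060.07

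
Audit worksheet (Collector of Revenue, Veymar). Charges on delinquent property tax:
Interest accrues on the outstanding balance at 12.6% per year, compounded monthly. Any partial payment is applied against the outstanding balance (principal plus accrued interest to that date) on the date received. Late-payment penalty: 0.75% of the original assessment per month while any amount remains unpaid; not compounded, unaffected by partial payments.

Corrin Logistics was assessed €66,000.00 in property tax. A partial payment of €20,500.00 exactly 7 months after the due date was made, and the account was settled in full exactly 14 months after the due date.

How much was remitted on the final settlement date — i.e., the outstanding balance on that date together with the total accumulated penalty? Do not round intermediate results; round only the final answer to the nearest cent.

Monthly rate = 12.6% ÷ 12 = 1.05%
Balance at month 7: €66,000.0000 × (1 + 0.0105)^7 = €71,006.5089…
After €20,500.00 payment: €71,006.5089… − €20,500.00 = €50,506.5089…
Balance at month 14: €50,506.5089… × (1 + 0.0105)^7 = €54,337.7405…
Penalty: 14 × 0.75% × €66,000.00 = €6,930.00
Final settlement = outstanding balance + penalty = €54,337.7405… + €6,930.00 = €61,267.74

€61,267.74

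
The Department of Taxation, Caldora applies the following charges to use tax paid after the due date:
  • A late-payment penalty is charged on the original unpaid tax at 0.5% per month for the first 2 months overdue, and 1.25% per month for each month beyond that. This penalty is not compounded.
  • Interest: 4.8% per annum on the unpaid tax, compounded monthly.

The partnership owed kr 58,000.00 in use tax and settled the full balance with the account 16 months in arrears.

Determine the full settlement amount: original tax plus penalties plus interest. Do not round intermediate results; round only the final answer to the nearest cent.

kr 72,555.47

Penalty, months 1–2: 2 × 0.5% × kr 58,000.00 = kr 580.00
Penalty, months 3–16: 14 × 1.25% × kr 58,000.00 = kr 10,150.00
Interest (4.8%/yr ÷ 12 = 0.4%/month): kr 58,000.00 × ((1 + 0.004)^16 − 1) = kr 3,825.4660…
Total = kr 58,000.00 + kr 10,730.0000 + kr 3,825.4660… = kr 72,555.47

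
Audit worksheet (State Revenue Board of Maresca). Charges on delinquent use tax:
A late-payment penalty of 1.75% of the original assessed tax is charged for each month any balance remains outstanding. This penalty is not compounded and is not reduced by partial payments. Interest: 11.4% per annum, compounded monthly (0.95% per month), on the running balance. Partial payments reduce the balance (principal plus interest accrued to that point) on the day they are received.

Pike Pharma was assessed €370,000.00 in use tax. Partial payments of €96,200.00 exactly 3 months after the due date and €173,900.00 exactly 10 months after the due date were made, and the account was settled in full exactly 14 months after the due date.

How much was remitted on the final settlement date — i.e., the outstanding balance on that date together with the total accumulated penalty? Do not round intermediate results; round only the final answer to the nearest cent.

Balance at month 3: €370,000.0000 × (1 + 0.0095)^3 = €380,645.4947…
After €96,200.00 payment: €380,645.4947… − €96,200.00 = €284,445.4947…
Balance at month 10: €284,445.4947… × (1 + 0.0095)^7 = €303,908.8327…
After €173,900.00 payment: €303,908.8327… − €173,900.00 = €130,008.8327…
Balance at month 14: €130,008.8327… × (1 + 0.0095)^4 = €135,020.0150…
Penalty: 14 × 1.75% × €370,000.00 = €90,650.00
Final settlement = outstanding balance + penalty = €135,020.0150… + €90,650.00 = €225,670.02

€225,670.02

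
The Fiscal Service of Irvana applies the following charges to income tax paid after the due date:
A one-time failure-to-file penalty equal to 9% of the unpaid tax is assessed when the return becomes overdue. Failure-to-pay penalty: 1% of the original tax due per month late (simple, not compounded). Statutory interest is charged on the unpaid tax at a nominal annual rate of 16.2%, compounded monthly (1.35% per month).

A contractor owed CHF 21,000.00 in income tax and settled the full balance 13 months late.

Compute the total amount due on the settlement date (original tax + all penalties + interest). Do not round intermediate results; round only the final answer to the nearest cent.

CHF 29,619.31

Failure-to-file penalty: 9% × CHF 21,000.00 = CHF 1,890.00
Failure-to-pay penalty: 13 × 1% × CHF 21,000.00 = CHF 2,730.00
Interest: CHF 21,000.00 × ((1 + 0.0135)^13 − 1) = CHF 21,000.00 × 0.1904435… = CHF 3,999.3136…
Total = CHF 21,000.00 + CHF 4,620.0000 + CHF 3,999.3136… = CHF 29,619.31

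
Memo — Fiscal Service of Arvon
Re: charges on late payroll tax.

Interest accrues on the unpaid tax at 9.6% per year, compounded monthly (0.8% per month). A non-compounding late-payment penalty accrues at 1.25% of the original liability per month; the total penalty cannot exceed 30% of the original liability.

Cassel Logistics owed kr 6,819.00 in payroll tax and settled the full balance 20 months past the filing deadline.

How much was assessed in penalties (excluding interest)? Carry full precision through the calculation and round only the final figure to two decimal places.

Penalty: 20 × 1.25% × kr 6,819.00 = kr 1,704.75 (below the 30% cap of kr 2,045.70)

kr 1,704.75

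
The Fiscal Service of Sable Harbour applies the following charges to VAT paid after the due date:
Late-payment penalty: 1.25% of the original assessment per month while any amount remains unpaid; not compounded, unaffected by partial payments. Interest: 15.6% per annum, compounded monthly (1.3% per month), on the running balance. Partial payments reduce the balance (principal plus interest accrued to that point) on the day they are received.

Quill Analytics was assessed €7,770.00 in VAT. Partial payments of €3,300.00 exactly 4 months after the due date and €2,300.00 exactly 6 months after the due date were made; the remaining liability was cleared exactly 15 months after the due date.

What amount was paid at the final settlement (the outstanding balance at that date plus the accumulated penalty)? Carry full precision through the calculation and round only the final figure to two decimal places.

Balance at month 4: €7,770.0000 × (1 + 0.013)^4 = €8,181.9873…
After €3,300.00 payment: €8,181.9873… − €3,300.00 = €4,881.9873…
Balance at month 6: €4,881.9873… × (1 + 0.013)^2 = €5,009.7440…
After €2,300.00 payment: €5,009.7440… − €2,300.00 = €2,709.7440…
Balance at month 15: €2,709.7440… × (1 + 0.013)^9 = €3,043.7801…
Penalty: 15 × 1.25% × €7,770.00 = €1,456.88…
Final settlement = outstanding balance + penalty = €3,043.7801… + €1,456.88… = €4,500.66

€4,500.66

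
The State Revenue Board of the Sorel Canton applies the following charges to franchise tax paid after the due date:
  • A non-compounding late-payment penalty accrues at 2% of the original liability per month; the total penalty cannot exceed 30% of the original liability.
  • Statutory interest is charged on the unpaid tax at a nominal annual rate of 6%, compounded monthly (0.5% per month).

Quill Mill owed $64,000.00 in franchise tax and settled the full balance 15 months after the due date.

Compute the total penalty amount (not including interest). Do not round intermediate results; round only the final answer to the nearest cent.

$19,200.00

Penalty (uncapped): 15 × 2% × $64,000.00 = $19,200.00; cap = 30% × $64,000.00 = $19,200.00 → penalty = $19,200.00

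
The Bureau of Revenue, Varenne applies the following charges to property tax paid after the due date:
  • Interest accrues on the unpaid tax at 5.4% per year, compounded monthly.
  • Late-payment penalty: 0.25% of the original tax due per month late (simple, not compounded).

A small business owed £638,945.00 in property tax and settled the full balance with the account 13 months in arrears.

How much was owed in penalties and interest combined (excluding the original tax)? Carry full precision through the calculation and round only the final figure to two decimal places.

£59,170.05

Late-payment penalty: 13 × 0.25% × £638,945.00 = £20,765.71…
Interest (5.4%/yr ÷ 12 = 0.45%/month): £638,945.00 × ((1 + 0.0045)^13 − 1) = £38,404.3370…
Penalties + interest = £20,765.7125 + £38,404.3370… = £59,170.05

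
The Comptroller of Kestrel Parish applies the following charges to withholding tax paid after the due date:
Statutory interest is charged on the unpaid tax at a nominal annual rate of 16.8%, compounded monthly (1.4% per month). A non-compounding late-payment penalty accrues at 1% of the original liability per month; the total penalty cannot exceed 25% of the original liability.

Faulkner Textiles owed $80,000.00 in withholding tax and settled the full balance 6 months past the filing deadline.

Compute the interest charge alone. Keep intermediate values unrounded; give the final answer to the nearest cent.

$6,959.64

Interest: $80,000.00 × ((1 + 0.014)^6 − 1) = $80,000.00 × 0.0869955… = $6,959.6368…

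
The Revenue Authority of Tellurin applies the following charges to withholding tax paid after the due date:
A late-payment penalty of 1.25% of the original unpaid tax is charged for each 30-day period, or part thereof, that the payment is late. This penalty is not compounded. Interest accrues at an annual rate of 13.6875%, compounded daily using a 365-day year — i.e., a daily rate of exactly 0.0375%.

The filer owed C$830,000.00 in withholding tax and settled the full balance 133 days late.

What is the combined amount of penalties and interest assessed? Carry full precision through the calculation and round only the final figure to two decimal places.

Penalty periods: ⌈133/30⌉ = 5; penalty = 5 × 1.25% × C$830,000.00 = C$51,875.00
Interest: C$830,000.00 × ((1 + 0.000375)^133 − 1) = C$830,000.00 × 0.05112987… = C$42,437.7908…
Penalties + interest = C$51,875.0000 + C$42,437.7908… = C$94,312.79

C$94,312.79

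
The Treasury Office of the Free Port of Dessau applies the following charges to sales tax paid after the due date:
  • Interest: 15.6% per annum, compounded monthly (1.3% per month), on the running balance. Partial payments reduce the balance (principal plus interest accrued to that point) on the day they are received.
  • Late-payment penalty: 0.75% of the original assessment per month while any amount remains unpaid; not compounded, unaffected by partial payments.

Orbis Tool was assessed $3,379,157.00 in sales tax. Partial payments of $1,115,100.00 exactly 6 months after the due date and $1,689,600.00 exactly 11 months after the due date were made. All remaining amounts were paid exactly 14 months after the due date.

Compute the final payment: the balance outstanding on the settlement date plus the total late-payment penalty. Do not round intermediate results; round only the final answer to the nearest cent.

Balance at month 6: $3,379,157.0000 × (1 + 0.013)^6 = $3,651,447.3444…
After $1,115,100.00 payment: $3,651,447.3444… − $1,115,100.00 = $2,536,347.3444…
Balance at month 11: $2,536,347.3444… × (1 + 0.013)^5 = $2,705,552.4355…
After $1,689,600.00 payment: $2,705,552.4355… − $1,689,600.00 = $1,015,952.4355…
Balance at month 14: $1,015,952.4355… × (1 + 0.013)^3 = $1,056,091.9004…
Penalty: 14 × 0.75% × $3,379,157.00 = $354,811.49…
Final settlement = outstanding balance + penalty = $1,056,091.9004… + $354,811.49… = $1,410,903.39

$1,410,903.39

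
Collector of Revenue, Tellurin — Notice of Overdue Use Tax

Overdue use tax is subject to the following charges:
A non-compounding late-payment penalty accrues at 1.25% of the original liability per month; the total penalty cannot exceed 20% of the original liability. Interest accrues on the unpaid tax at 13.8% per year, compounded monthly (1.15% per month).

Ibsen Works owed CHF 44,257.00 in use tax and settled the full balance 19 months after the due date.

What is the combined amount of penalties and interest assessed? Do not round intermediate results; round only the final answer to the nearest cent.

CHF 19,590.74

Penalty (uncapped): 19 × 1.25% × CHF 44,257.00 = CHF 10,511.04…; cap = 20% × CHF 44,257.00 = CHF 8,851.40 → penalty = CHF 8,851.40
Interest: CHF 44,257.00 × ((1 + 0.0115)^19 − 1) = CHF 44,257.00 × 0.2426587… = CHF 10,739.3449…
Penalties + interest = CHF 8,851.4000 + CHF 10,739.3449… = CHF 19,590.74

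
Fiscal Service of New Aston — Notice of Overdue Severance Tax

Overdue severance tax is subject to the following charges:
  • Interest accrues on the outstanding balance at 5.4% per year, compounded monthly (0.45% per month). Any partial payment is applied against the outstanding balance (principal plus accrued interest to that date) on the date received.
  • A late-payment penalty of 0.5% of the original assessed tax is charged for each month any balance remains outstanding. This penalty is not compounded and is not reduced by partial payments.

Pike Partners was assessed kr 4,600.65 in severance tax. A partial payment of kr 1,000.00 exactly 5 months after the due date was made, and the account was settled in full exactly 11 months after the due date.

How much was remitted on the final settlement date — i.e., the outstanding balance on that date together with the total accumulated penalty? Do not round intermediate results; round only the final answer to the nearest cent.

kr 4,059.31

Balance at month 5: kr 4,600.6500 × (1 + 0.0045)^5 = kr 4,705.1005…
After kr 1,000.00 payment: kr 4,705.1005… − kr 1,000.00 = kr 3,705.1005…
Balance at month 11: kr 3,705.1005… × (1 + 0.0045)^6 = kr 3,806.2704…
Penalty: 11 × 0.5% × kr 4,600.65 = kr 253.04…
Final settlement = outstanding balance + penalty = kr 3,806.2704… + kr 253.04… = kr 4,059.31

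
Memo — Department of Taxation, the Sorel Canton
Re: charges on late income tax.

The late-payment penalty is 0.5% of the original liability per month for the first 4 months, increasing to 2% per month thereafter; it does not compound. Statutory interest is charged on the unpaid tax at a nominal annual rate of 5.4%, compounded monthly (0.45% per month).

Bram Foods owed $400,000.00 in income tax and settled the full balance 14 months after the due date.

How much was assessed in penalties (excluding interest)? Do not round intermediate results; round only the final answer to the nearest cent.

$88,000.00

Penalty, months 1–4: 4 × 0.5% × $400,000.00 = $8,000.00
Penalty, months 5–14: 10 × 2% × $400,000.00 = $80,000.00
Total penalty = $8,000.00 + $80,000.00 = $88,000.00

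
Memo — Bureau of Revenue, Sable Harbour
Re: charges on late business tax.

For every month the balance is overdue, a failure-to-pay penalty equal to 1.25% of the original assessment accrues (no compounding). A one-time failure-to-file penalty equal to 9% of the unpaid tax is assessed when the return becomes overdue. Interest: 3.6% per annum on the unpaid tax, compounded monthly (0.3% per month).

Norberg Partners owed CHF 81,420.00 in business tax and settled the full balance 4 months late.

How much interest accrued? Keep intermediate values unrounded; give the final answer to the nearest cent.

Interest: CHF 81,420.00 × ((1 + 0.003)^4 − 1) = CHF 81,420.00 × 0.0120541… = CHF 981.4455…

CHF 981.45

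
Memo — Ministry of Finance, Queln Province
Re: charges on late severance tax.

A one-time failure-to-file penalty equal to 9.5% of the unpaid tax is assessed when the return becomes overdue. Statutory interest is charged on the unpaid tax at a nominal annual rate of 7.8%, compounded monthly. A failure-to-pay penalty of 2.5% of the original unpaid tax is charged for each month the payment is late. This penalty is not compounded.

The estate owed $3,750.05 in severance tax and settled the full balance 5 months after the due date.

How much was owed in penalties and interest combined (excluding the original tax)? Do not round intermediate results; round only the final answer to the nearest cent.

$948.48

Failure-to-file penalty: 9.5% × $3,750.05 = $356.25…
Failure-to-pay penalty: 5 × 2.5% × $3,750.05 = $468.76…
Interest (7.8%/yr ÷ 12 = 0.65%/month): $3,750.05 × ((1 + 0.0065)^5 − 1) = $123.4714…
Penalties + interest = $825.0110 + $123.4714… = $948.48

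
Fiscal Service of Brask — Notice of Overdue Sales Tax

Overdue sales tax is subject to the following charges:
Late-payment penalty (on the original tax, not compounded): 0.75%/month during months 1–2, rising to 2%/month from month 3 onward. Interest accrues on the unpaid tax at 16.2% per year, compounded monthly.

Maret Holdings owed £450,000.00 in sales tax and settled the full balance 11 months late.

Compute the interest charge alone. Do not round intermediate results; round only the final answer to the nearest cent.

Interest (16.2%/yr ÷ 12 = 1.35%/month): £450,000.00 × ((1 + 0.0135)^11 − 1) = £71,523.3973…

£71,523.40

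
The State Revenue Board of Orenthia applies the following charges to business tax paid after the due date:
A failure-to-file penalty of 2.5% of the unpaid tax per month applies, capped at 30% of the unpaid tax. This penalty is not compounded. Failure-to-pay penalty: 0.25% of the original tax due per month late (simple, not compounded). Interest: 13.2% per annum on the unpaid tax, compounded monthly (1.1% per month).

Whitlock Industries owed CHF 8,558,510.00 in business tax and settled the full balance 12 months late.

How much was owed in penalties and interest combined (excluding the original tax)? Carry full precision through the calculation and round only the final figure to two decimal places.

Failure-to-file: 12 × 2.5% × CHF 8,558,510.00 = CHF 2,567,553.00, capped at 30% × CHF 8,558,510.00 = CHF 2,567,553.00
Failure-to-pay penalty: 12 × 0.25% × CHF 8,558,510.00 = CHF 256,755.30
Interest: CHF 8,558,510.00 × ((1 + 0.011)^12 − 1) = CHF 8,558,510.00 × 0.1402862… = CHF 1,200,640.8156…
Penalties + interest = CHF 2,824,308.3000 + CHF 1,200,640.8156… = CHF 4,024,949.12

CHF 4,024,949.12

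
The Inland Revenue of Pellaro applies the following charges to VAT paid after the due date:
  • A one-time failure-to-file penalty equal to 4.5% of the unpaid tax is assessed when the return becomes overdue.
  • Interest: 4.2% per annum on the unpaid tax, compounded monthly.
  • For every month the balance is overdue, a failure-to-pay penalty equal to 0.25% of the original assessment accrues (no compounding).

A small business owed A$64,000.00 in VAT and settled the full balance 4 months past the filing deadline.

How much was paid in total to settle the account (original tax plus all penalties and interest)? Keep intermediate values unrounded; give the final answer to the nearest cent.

A$68,420.71

Failure-to-file penalty: 4.5% × A$64,000.00 = A$2,880.00
Failure-to-pay penalty: 4 × 0.25% × A$64,000.00 = A$640.00
Interest (4.2%/yr ÷ 12 = 0.35%/month): A$64,000.00 × ((1 + 0.0035)^4 − 1) = A$900.7150…
Total = A$64,000.00 + A$3,520.0000 + A$900.7150… = A$68,420.71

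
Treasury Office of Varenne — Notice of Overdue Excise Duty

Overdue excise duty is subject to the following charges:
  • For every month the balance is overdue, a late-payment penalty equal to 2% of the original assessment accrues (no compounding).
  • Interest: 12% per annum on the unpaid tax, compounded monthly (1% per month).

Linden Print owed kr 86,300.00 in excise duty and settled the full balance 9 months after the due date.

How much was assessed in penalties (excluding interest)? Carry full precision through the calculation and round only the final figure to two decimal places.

Late-payment penalty: 9 × 2% × kr 86,300.00 = kr 15,534.00

kr 15,534.00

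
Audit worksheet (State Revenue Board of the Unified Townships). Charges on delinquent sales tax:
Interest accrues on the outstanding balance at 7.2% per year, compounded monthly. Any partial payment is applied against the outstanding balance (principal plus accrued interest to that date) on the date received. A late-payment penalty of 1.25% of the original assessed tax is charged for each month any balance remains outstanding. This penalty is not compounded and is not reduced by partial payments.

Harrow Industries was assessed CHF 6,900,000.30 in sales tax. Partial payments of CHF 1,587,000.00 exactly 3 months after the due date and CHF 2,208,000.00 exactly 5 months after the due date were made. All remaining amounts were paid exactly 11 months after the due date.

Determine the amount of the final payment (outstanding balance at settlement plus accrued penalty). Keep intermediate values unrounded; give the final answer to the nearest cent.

CHF 4,364,576.31

Monthly rate = 7.2% ÷ 12 = 0.6%
Balance at month 3: CHF 6,900,000.3000 × (1 + 0.006)^3 = CHF 7,024,946.9958…
After CHF 1,587,000.00 payment: CHF 7,024,946.9958… − CHF 1,587,000.00 = CHF 5,437,946.9958…
Balance at month 5: CHF 5,437,946.9958… × (1 + 0.006)^2 = CHF 5,503,398.1259…
After CHF 2,208,000.00 payment: CHF 5,503,398.1259… − CHF 2,208,000.00 = CHF 3,295,398.1259…
Balance at month 11: CHF 3,295,398.1259… × (1 + 0.006)^6 = CHF 3,415,826.2737…
Penalty: 11 × 1.25% × CHF 6,900,000.30 = CHF 948,750.04…
Final settlement = outstanding balance + penalty = CHF 3,415,826.2737… + CHF 948,750.04… = CHF 4,364,576.31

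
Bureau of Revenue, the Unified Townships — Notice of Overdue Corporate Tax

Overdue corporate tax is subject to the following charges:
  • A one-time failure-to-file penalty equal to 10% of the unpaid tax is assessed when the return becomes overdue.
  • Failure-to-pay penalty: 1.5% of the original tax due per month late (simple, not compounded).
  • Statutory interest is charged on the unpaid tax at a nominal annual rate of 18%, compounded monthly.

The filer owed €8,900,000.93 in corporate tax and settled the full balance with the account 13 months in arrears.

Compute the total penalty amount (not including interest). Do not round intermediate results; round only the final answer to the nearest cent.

Failure-to-file penalty: 10% × €8,900,000.93 = €890,000.09…
Failure-to-pay penalty = 1.5% × €8,900,000.93 × 13 mo = €1,735,500.18…
Total penalty = €890,000.09… + €1,735,500.18… = €2,625,500.27

€2,625,500.27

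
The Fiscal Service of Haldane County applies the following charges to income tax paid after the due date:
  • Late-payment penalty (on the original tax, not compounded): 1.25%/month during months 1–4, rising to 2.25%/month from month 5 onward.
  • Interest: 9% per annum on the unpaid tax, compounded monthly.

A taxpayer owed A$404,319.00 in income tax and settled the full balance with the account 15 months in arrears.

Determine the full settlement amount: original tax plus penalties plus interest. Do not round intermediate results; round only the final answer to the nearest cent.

A$572,557.18

Penalty, months 1–4: 4 × 1.25% × A$404,319.00 = A$20,215.95
Penalty, months 5–15: 11 × 2.25% × A$404,319.00 = A$100,068.95…
Interest (9%/yr ÷ 12 = 0.75%/month): A$404,319.00 × ((1 + 0.0075)^15 − 1) = A$47,953.2823…
Total = A$404,319.00 + A$120,284.9025 + A$47,953.2823… = A$572,557.18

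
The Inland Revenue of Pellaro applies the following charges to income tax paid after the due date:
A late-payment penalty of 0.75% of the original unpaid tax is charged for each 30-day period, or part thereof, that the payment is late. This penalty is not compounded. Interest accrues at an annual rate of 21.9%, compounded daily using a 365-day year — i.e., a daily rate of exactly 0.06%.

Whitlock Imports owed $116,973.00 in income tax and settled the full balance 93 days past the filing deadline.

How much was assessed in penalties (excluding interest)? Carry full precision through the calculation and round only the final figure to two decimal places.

$3,509.19

Penalty periods: ⌈93/30⌉ = 4; penalty = 4 × 0.75% × $116,973.00 = $3,509.19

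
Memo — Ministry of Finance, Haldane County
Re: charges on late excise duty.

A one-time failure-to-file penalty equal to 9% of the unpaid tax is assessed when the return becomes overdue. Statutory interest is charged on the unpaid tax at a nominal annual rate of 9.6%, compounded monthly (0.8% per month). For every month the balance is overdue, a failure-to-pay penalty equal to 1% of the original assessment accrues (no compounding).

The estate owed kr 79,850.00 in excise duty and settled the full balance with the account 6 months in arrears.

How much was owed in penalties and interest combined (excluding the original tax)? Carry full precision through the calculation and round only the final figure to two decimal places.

Failure-to-file penalty: 9% × kr 79,850.00 = kr 7,186.50
Failure-to-pay penalty: 6 × 1% × kr 79,850.00 = kr 4,791.00
Interest: kr 79,850.00 × ((1 + 0.008)^6 − 1) = kr 79,850.00 × 0.0489703… = kr 3,910.2786…
Penalties + interest = kr 11,977.5000 + kr 3,910.2786… = kr 15,887.78

kr 15,887.78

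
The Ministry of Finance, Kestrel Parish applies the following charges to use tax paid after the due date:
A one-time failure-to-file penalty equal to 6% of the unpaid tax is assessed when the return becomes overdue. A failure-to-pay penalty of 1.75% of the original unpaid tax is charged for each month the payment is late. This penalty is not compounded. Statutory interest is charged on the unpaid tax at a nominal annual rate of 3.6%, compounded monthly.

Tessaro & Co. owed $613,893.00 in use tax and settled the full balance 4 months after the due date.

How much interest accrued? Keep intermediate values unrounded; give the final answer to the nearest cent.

Interest (3.6%/yr ÷ 12 = 0.3%/month): $613,893.00 × ((1 + 0.003)^4 − 1) = $7,399.9326…

$7,399.93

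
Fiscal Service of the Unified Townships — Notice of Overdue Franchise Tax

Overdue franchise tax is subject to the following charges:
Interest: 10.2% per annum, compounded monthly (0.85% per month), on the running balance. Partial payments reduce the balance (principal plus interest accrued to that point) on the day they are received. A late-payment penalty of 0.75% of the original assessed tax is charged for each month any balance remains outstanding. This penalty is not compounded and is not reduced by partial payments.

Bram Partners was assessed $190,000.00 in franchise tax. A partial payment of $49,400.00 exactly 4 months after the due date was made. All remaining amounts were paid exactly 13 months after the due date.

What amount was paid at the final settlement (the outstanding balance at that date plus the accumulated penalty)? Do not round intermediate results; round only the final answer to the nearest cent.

Balance at month 4: $190,000.0000 × (1 + 0.0085)^4 = $196,542.8327…
After $49,400.00 payment: $196,542.8327… − $49,400.00 = $147,142.8327…
Balance at month 13: $147,142.8327… × (1 + 0.0085)^9 = $158,789.6661…
Penalty: 13 × 0.75% × $190,000.00 = $18,525.00
Final settlement = outstanding balance + penalty = $158,789.6661… + $18,525.00 = $177,314.67

$177,314.67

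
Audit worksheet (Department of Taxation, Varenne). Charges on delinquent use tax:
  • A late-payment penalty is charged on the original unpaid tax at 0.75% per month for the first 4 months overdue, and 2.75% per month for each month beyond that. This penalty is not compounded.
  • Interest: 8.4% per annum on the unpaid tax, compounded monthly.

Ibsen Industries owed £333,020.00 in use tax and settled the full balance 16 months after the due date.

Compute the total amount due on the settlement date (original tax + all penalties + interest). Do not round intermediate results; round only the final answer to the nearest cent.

£492,229.04

Penalty, months 1–4: 4 × 0.75% × £333,020.00 = £9,990.60
Penalty, months 5–16: 12 × 2.75% × £333,020.00 = £109,896.60
Interest (8.4%/yr ÷ 12 = 0.7%/month): £333,020.00 × ((1 + 0.007)^16 − 1) = £39,321.8441…
Total = £333,020.00 + £119,887.2000 + £39,321.8441… = £492,229.04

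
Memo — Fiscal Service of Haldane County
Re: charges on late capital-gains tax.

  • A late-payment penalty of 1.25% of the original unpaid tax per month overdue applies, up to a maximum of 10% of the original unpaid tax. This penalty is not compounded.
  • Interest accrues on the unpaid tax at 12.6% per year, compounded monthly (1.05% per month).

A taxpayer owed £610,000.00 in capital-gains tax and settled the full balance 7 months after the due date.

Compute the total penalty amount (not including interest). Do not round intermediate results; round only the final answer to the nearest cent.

Penalty: 7 × 1.25% × £610,000.00 = £53,375.00 (below the 10% cap of £61,000.00)

£53,375.00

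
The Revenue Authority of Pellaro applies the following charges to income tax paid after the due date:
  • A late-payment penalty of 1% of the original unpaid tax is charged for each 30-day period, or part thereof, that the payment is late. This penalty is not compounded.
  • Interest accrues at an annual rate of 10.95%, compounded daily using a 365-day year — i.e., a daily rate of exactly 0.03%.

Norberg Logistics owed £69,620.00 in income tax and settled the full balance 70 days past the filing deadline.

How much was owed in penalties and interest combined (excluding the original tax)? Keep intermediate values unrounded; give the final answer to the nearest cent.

£3,565.86

Penalty periods: ⌈70/30⌉ = 3; penalty = 3 × 1% × £69,620.00 = £2,088.60
Interest: £69,620.00 × ((1 + 0.0003)^70 − 1) = £69,620.00 × 0.02121884… = £1,477.2553…
Penalties + interest = £2,088.6000 + £1,477.2553… = £3,565.86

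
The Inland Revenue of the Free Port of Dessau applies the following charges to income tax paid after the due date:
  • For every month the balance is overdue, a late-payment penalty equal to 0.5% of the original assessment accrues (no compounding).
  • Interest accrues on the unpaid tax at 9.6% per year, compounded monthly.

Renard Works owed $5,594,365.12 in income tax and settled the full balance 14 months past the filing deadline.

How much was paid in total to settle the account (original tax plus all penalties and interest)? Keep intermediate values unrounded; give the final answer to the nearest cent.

$6,646,187.07

Late-payment penalty = 0.5% × $5,594,365.12 × 14 mo = $391,605.56…
Interest (9.6%/yr ÷ 12 = 0.8%/month): $5,594,365.12 × ((1 + 0.008)^14 − 1) = $660,216.3954…
Total = $5,594,365.12 + $391,605.5584 + $660,216.3954… = $6,646,187.07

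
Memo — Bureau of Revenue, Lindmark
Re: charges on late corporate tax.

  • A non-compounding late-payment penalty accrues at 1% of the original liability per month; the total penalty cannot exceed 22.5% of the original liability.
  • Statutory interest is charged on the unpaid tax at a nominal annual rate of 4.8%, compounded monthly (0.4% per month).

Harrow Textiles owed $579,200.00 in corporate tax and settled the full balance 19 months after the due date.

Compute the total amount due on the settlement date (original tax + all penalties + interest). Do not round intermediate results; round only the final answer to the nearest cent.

Penalty: 19 × 1% × $579,200.00 = $110,048.00 (below the 22.5% cap of $130,320.00)
Interest: $579,200.00 × ((1 + 0.004)^19 − 1) = $579,200.00 × 0.0787990… = $45,640.3925…
Total = $579,200.00 + $110,048.0000 + $45,640.3925… = $734,888.39

$734,888.39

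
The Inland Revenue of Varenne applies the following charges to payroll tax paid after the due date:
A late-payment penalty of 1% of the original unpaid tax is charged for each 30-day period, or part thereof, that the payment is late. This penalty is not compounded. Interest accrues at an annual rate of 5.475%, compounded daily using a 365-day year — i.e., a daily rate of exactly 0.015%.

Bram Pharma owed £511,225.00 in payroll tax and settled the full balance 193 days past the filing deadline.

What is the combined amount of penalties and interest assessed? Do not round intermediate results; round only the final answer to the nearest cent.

£50,800.88

Penalty periods: ⌈193/30⌉ = 7; penalty = 7 × 1% × £511,225.00 = £35,785.75
Interest: £511,225.00 × ((1 + 0.00015)^193 − 1) = £511,225.00 × 0.02937089… = £15,015.1331…
Penalties + interest = £35,785.7500 + £15,015.1331… = £50,800.88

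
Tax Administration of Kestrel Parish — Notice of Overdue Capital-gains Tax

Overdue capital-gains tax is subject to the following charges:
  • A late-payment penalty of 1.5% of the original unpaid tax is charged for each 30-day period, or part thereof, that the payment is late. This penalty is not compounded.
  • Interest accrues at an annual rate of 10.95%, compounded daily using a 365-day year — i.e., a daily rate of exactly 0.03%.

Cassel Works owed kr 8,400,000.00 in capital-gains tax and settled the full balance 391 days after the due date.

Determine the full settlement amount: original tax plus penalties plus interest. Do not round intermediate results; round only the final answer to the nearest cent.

kr 11,209,270.26

Penalty periods: ⌈391/30⌉ = 14; penalty = 14 × 1.5% × kr 8,400,000.00 = kr 1,764,000.00
Interest: kr 8,400,000.00 × ((1 + 0.0003)^391 − 1) = kr 8,400,000.00 × 0.12443694… = kr 1,045,270.2576…
Total = kr 8,400,000.00 + kr 1,764,000.0000 + kr 1,045,270.2576… = kr 11,209,270.26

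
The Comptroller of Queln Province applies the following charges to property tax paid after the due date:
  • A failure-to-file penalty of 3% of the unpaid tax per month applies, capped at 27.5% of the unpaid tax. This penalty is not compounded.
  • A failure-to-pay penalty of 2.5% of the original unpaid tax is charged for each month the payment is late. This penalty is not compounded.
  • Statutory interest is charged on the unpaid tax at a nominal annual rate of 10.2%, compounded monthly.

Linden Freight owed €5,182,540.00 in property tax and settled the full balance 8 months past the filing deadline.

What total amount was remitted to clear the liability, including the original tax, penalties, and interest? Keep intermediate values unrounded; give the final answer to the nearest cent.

Failure-to-file: 8 × 3% × €5,182,540.00 = €1,243,809.60 (under the 27.5% cap)
Failure-to-pay penalty: 8 × 2.5% × €5,182,540.00 = €1,036,508.00
Interest (10.2%/yr ÷ 12 = 0.85%/month): €5,182,540.00 × ((1 + 0.0085)^8 − 1) = €363,077.1378…
Total = €5,182,540.00 + €2,280,317.6000 + €363,077.1378… = €7,825,934.74

€7,825,934.74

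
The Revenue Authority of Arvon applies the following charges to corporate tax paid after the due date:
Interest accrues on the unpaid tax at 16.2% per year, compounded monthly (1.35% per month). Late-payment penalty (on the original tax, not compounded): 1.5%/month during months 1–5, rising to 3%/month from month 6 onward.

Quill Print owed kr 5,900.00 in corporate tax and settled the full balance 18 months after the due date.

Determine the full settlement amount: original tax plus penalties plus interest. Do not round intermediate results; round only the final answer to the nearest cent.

kr 10,254.19

Penalty, months 1–5: 5 × 1.5% × kr 5,900.00 = kr 442.50
Penalty, months 6–18: 13 × 3% × kr 5,900.00 = kr 2,301.00
Interest: kr 5,900.00 × ((1 + 0.0135)^18 − 1) = kr 5,900.00 × 0.2729975… = kr 1,610.6853…
Total = kr 5,900.00 + kr 2,743.5000 + kr 1,610.6853… = kr 10,254.19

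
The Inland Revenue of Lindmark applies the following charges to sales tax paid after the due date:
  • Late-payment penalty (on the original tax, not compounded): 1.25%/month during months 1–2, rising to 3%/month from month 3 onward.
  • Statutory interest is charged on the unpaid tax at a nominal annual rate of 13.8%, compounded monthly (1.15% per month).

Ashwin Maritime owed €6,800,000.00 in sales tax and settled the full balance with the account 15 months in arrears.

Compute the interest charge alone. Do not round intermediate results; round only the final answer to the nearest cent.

Interest: €6,800,000.00 × ((1 + 0.0115)^15 − 1) = €6,800,000.00 × 0.1871027… = €1,272,298.6172…

€1,272,298.62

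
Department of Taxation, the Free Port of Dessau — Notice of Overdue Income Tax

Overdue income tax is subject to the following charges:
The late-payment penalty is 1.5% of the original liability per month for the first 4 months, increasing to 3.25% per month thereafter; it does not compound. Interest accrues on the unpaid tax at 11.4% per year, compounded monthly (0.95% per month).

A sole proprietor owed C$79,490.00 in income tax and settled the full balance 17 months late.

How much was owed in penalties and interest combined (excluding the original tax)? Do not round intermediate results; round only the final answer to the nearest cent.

C$52,215.14

Penalty, months 1–4: 4 × 1.5% × C$79,490.00 = C$4,769.40
Penalty, months 5–17: 13 × 3.25% × C$79,490.00 = C$33,584.53…
Interest: C$79,490.00 × ((1 + 0.0095)^17 − 1) = C$79,490.00 × 0.1743769… = C$13,861.2189…
Penalties + interest = C$38,353.9250 + C$13,861.2189… = C$52,215.14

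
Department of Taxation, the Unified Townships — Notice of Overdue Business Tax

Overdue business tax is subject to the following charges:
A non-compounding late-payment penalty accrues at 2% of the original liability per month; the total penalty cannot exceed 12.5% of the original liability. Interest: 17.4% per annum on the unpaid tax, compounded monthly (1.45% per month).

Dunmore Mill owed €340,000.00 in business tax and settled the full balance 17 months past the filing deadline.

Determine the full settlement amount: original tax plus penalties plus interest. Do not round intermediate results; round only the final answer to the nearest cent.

Penalty (uncapped): 17 × 2% × €340,000.00 = €115,600.00; cap = 12.5% × €340,000.00 = €42,500.00 → penalty = €42,500.00
Interest: €340,000.00 × ((1 + 0.0145)^17 − 1) = €340,000.00 × 0.2772764… = €94,273.9614…
Total = €340,000.00 + €42,500.0000 + €94,273.9614… = €476,773.96

€476,773.96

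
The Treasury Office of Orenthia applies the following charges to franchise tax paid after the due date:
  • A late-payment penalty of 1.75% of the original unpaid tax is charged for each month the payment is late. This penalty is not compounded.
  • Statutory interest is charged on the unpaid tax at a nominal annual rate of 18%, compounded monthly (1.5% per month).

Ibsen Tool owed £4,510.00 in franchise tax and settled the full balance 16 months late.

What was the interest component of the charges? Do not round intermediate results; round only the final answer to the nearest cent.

£1,213.12

Interest: £4,510.00 × ((1 + 0.015)^16 − 1) = £4,510.00 × 0.2689855… = £1,213.1248…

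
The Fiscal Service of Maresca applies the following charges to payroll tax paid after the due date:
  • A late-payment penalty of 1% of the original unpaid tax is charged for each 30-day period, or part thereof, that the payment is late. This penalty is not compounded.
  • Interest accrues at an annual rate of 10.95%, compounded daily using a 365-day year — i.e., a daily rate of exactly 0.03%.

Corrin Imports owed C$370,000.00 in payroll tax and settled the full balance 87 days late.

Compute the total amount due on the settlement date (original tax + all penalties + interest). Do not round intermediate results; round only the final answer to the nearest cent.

C$390,882.64

Penalty periods: ⌈87/30⌉ = 3; penalty = 3 × 1% × C$370,000.00 = C$11,100.00
Interest: C$370,000.00 × ((1 + 0.0003)^87 − 1) = C$370,000.00 × 0.02643957… = C$9,782.6409…
Total = C$370,000.00 + C$11,100.0000 + C$9,782.6409… = C$390,882.64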